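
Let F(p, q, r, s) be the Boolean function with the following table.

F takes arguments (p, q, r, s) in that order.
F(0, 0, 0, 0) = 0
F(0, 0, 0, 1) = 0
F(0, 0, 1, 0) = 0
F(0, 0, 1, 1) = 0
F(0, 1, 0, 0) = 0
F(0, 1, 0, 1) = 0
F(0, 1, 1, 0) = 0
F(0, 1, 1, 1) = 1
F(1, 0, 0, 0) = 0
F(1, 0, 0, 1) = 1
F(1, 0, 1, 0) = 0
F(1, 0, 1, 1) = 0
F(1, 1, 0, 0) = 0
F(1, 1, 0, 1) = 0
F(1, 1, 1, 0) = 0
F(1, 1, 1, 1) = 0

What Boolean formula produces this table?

Collect the rows where F=1 — (0,1,1,1), (1,0,0,1) — and write one minterm per row: ¬p·q·r·s, p·¬q·¬r·s. Their union (logical OR) reproduces the table exactly.

F(p, q, r, s) = (((¬p ∧ q) ∧ r) ∧ s) ∨ (((p ∧ ¬q) ∧ ¬r) ∧ s)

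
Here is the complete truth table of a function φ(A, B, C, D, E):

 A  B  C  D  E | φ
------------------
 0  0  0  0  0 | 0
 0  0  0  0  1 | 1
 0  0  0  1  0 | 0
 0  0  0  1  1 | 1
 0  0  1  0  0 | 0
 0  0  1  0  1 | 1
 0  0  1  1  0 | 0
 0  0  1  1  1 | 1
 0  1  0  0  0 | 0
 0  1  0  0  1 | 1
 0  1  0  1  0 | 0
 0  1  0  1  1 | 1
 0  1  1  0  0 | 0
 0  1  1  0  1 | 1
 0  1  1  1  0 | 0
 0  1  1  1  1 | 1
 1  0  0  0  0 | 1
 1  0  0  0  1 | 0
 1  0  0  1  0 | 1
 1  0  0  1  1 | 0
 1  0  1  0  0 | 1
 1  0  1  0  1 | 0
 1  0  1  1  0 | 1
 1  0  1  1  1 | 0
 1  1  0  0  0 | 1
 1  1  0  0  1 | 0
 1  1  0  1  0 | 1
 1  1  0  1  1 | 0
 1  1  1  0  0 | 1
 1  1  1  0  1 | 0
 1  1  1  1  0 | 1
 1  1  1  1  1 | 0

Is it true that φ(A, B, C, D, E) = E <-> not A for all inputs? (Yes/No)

Evaluate E <-> not A on each row and compare to φ:
  A=0, B=0, C=0, D=0, E=0: formula gives 0, φ = 0 ✓
  A=0, B=0, C=0, D=0, E=1: formula gives 1, φ = 1 ✓
  A=0, B=0, C=0, D=1, E=0: formula gives 0, φ = 0 ✓
  A=0, B=0, C=0, D=1, E=1: formula gives 1, φ = 1 ✓
  …and likewise for the remaining 28 rows.
All 32 rows match — the expression computes φ exactly.

Yes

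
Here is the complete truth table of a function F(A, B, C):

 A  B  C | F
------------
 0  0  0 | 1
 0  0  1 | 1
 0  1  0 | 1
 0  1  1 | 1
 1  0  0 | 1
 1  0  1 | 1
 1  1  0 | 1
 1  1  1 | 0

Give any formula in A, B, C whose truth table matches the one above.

F(A, B, C) = not ((A and B) and C)

The output is 0 only when every input is 1 — NAND of all inputs.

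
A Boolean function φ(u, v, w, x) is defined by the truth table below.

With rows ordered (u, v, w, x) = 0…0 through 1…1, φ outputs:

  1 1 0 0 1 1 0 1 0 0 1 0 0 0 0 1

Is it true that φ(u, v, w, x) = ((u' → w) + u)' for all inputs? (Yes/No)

No

Check the formula against φ row by row:
  u=0, v=0, w=0, x=0: formula gives 1, φ = 1 ✓
  u=0, v=0, w=0, x=1: formula gives 1, φ = 1 ✓
  u=0, v=0, w=1, x=0: formula gives 0, φ = 0 ✓
  u=0, v=0, w=1, x=1: formula gives 0, φ = 0 ✓
  …
  u=0, v=1, w=1, x=1: formula gives 0, but φ = 1 ✗
A single disagreement suffices: at (0,1,1,1) they differ, so the formula does not compute φ.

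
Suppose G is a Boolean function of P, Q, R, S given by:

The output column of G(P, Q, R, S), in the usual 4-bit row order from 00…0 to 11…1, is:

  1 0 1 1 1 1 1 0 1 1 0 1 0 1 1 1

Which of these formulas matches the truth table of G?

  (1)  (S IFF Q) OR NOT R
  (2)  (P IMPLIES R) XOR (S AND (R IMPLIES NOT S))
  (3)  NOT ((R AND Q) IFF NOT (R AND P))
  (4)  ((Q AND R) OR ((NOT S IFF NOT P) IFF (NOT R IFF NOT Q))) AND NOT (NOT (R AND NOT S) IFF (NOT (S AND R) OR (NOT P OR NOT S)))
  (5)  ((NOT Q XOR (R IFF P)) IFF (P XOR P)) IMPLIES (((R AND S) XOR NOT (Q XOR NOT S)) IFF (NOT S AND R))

5

(1): at (0,0,0,1) it gives 1, but G = 0 — eliminated.
(2): at (0,1,0,1) it gives 0, but G = 1 — eliminated.
(3): at (0,0,0,1) it gives 1, but G = 0 — eliminated.
(4): at (0,0,0,0) it gives 0, but G = 1 — eliminated.
(5) is the remaining candidate, and it agrees with G on all 16 inputs.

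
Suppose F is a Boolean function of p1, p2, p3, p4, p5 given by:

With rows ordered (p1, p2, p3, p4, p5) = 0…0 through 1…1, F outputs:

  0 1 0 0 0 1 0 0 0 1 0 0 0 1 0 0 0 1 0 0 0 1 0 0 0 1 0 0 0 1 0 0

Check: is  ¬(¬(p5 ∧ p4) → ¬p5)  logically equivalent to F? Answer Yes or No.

Yes

Check the formula against F row by row:
  p1=0, p2=0, p3=0, p4=0, p5=0: formula gives 0, F = 0 ✓
  p1=0, p2=0, p3=0, p4=0, p5=1: formula gives 1, F = 1 ✓
  p1=0, p2=0, p3=0, p4=1, p5=0: formula gives 0, F = 0 ✓
  p1=0, p2=0, p3=0, p4=1, p5=1: formula gives 0, F = 0 ✓
  … (the remaining 28 rows also agree.)
No disagreement on any input; they are logically equivalent.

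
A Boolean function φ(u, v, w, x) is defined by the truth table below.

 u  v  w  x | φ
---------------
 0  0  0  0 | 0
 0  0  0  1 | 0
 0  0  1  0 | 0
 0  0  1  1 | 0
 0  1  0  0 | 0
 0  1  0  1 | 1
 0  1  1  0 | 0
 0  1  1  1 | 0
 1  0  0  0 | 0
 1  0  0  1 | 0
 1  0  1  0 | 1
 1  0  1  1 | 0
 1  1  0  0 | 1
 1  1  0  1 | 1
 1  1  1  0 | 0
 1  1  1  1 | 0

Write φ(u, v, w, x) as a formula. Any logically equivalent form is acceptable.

φ(u, v, w, x) = (((((¬u ∧ v) ∧ ¬w) ∧ x) ∨ (((u ∧ ¬v) ∧ w) ∧ ¬x)) ∨ (((u ∧ v) ∧ ¬w) ∧ ¬x)) ∨ (((u ∧ v) ∧ ¬w) ∧ x)

Collect the rows where φ=1 — (0,1,0,1), (1,0,1,0), (1,1,0,0), (1,1,0,1) — and write one minterm per row: ¬u·v·¬w·x, u·¬v·w·¬x, u·v·¬w·¬x, u·v·¬w·x. Their union (logical OR) reproduces the table exactly.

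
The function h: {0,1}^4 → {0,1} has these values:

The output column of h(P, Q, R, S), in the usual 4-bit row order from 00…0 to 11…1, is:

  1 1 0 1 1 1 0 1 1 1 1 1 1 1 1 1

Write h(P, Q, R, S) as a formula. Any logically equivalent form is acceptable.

h is 0 on only 2 rows — (0,0,1,0), (0,1,1,0). Writing each as a minterm (¬P·¬Q·R·¬S, ¬P·Q·R·¬S) and OR-ing them characterizes exactly where h=0, so h is the negation of that disjunction.

h(P, Q, R, S) = ((((P' · Q') · R) · S') + (((P' · Q) · R) · S'))'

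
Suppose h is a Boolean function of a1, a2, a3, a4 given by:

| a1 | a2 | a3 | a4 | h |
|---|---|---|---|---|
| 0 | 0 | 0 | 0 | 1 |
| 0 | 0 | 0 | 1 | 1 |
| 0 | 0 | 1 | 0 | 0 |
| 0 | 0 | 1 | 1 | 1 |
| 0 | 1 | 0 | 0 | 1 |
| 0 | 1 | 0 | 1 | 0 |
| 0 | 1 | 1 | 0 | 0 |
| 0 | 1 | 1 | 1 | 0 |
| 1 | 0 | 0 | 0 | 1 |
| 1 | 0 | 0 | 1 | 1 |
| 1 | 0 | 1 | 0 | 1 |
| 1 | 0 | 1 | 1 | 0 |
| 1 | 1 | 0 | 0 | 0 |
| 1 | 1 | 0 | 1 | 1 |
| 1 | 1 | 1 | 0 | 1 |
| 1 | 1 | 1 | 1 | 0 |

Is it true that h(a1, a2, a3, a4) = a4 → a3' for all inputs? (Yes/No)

No

Evaluate a4 → a3' on each row and compare to h:
  a1=0, a2=0, a3=0, a4=0: formula gives 1, h = 1 ✓
  a1=0, a2=0, a3=0, a4=1: formula gives 1, h = 1 ✓
  a1=0, a2=0, a3=1, a4=0: formula gives 1, but h = 0 ✗
Since they disagree at (0,0,1,0), the expression is not a correct formula for h.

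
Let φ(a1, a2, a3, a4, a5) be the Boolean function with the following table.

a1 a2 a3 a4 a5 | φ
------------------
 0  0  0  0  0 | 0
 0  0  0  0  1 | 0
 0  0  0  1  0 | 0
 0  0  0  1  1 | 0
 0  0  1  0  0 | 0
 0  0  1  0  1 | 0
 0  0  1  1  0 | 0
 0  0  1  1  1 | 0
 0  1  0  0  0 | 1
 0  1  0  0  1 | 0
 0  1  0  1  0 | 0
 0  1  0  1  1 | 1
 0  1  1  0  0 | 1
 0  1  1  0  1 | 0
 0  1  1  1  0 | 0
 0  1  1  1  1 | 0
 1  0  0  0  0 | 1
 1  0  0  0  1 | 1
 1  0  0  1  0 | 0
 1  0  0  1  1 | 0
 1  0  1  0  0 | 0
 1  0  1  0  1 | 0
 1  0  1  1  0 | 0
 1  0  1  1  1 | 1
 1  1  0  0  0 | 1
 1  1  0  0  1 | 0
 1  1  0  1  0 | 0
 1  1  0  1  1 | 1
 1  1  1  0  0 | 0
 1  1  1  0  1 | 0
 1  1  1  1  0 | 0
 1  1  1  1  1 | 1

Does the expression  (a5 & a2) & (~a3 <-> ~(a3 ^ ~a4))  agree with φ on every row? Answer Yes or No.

Evaluate (a5 & a2) & (~a3 <-> ~(a3 ^ ~a4)) on each row and compare to φ:
  a1=0, a2=0, a3=0, a4=0, a5=0: formula gives 0, φ = 0 ✓
  a1=0, a2=0, a3=0, a4=0, a5=1: formula gives 0, φ = 0 ✓
  a1=0, a2=0, a3=0, a4=1, a5=0: formula gives 0, φ = 0 ✓
  a1=0, a2=0, a3=0, a4=1, a5=1: formula gives 0, φ = 0 ✓
  …
  a1=0, a2=1, a3=0, a4=0, a5=0: formula gives 0, but φ = 1 ✗
Since they disagree at (0,1,0,0,0), the expression is not a correct formula for φ.

No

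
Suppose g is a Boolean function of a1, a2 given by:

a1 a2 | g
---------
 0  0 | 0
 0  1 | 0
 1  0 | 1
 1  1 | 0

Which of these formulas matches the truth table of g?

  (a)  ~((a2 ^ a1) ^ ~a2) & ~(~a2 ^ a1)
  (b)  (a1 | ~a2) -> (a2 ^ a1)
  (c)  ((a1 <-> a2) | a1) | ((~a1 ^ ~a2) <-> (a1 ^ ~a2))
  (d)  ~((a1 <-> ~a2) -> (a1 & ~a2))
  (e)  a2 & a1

(b) disagrees with g on (0,1) (formula → 1, table → 0); rule it out.
(c) disagrees with g on (0,0) (formula → 1, table → 0); rule it out.
(d) disagrees with g on (0,1) (formula → 1, table → 0); rule it out.
(e) disagrees with g on (1,0) (formula → 0, table → 1); rule it out.
Only (a) survives; checking it on all 4 rows confirms it matches g.

a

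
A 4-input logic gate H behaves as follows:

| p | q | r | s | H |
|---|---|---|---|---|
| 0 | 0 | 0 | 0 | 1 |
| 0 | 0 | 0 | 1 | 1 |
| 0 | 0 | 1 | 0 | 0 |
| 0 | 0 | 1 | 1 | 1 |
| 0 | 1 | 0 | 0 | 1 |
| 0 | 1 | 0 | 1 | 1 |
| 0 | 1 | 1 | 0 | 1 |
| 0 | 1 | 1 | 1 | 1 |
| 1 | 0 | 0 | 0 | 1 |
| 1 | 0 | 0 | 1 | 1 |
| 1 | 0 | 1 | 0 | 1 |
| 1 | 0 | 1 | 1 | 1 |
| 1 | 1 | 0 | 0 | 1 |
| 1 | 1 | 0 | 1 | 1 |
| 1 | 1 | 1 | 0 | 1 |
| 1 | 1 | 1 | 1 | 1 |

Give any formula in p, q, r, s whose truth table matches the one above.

H(p, q, r, s) = (((p' · q') · r) · s')'

Only row (0,0,1,0) gives 0. So H is 1 everywhere except there — the complement of the minterm ¬p·¬q·r·¬s.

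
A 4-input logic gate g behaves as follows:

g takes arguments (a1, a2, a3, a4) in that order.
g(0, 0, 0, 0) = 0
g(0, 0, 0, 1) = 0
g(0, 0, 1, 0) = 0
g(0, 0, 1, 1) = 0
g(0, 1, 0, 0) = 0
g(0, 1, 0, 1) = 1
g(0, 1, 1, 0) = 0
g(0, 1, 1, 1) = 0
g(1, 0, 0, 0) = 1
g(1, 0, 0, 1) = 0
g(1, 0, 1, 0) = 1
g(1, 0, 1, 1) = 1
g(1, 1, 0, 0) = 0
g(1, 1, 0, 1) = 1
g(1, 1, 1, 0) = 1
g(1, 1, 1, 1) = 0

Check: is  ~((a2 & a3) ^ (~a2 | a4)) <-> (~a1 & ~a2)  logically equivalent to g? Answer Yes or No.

No

Test each input against both g and the formula:
  a1=0, a2=0, a3=0, a4=0: formula gives 0, g = 0 ✓
  a1=0, a2=0, a3=0, a4=1: formula gives 0, g = 0 ✓
  a1=0, a2=0, a3=1, a4=0: formula gives 0, g = 0 ✓
  a1=0, a2=0, a3=1, a4=1: formula gives 0, g = 0 ✓
  …
  a1=0, a2=1, a3=1, a4=0: formula gives 1, but g = 0 ✗
Since they disagree at (0,1,1,0), the expression is not a correct formula for g.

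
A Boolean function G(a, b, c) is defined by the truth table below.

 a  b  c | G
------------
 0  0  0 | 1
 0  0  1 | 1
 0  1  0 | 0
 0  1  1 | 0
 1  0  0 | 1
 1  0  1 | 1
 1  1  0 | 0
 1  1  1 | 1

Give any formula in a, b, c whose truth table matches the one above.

G(a, b, c) = not ((((not a and b) and not c) or ((not a and b) and c)) or ((a and b) and not c))

The 0-rows are (0,1,0), (0,1,1), (1,1,0). Take each as a conjunction (¬a·b·¬c, ¬a·b·c, a·b·¬c), form their disjunction, and complement — that gives a formula that is 1 everywhere G is.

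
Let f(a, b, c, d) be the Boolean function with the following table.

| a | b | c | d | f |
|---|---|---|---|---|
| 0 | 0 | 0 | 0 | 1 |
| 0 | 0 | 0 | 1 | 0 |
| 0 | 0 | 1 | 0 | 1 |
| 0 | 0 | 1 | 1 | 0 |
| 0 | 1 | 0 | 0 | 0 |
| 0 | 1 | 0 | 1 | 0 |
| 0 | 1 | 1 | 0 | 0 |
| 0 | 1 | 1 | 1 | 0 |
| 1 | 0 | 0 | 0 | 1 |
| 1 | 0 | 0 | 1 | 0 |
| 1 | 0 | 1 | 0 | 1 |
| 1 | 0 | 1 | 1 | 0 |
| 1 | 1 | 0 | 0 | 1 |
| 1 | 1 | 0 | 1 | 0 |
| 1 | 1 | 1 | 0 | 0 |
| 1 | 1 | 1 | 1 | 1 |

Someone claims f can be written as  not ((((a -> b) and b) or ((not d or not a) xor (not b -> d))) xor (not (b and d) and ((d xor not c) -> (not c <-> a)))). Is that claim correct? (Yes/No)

No

Evaluate not ((((a -> b) and b) or ((not d or not a) xor (not b -> d))) xor (not (b and d) and ((d xor not c) -> (not c <-> a)))) on each row and compare to f:
  a=0, b=0, c=0, d=0: formula gives 0, but f = 1 ✗
Since they disagree at (0,0,0,0), the expression is not a correct formula for f.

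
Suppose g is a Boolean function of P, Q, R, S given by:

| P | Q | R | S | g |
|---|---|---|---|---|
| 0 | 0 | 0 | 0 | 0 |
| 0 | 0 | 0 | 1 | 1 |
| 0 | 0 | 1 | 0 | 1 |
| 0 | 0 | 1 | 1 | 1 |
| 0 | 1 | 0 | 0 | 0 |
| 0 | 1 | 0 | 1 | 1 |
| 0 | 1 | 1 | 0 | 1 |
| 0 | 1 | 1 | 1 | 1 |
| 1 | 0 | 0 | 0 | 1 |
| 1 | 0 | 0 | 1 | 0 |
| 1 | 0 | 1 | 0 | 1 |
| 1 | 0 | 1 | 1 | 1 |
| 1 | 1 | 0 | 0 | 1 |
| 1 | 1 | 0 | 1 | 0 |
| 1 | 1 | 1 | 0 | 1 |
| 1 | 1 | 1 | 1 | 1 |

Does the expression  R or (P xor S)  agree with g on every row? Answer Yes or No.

Yes

Check the formula against g row by row:
  P=0, Q=0, R=0, S=0: formula gives 0, g = 0 ✓
  P=0, Q=0, R=0, S=1: formula gives 1, g = 1 ✓
  P=0, Q=0, R=1, S=0: formula gives 1, g = 1 ✓
  P=0, Q=0, R=1, S=1: formula gives 1, g = 1 ✓
  …and likewise for the remaining 12 rows.
All 16 rows match — the expression computes g exactly.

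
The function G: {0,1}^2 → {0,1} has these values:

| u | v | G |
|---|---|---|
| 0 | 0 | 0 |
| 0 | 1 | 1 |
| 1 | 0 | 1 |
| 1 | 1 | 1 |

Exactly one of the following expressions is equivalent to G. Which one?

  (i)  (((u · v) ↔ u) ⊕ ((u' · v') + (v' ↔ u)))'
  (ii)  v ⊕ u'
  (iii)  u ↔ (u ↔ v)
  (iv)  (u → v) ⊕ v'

iv

(i) disagrees with G on (0,0) (formula → 1, table → 0); rule it out.
(ii) disagrees with G on (0,0) (formula → 1, table → 0); rule it out.
(iii) disagrees with G on (1,0) (formula → 0, table → 1); rule it out.
That leaves (iv). Evaluating it on every row reproduces the table of G exactly.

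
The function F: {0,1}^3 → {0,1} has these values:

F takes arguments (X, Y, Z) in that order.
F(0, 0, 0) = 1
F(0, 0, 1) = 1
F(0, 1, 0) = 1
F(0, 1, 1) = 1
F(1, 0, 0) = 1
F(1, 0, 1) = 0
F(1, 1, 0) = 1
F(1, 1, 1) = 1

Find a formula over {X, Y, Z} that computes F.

F(X, Y, Z) = ¬((X ∧ ¬Y) ∧ Z)

F is 0 on exactly one input, (1,0,1), whose minterm is X·¬Y·Z. So F is the negation of that single conjunction.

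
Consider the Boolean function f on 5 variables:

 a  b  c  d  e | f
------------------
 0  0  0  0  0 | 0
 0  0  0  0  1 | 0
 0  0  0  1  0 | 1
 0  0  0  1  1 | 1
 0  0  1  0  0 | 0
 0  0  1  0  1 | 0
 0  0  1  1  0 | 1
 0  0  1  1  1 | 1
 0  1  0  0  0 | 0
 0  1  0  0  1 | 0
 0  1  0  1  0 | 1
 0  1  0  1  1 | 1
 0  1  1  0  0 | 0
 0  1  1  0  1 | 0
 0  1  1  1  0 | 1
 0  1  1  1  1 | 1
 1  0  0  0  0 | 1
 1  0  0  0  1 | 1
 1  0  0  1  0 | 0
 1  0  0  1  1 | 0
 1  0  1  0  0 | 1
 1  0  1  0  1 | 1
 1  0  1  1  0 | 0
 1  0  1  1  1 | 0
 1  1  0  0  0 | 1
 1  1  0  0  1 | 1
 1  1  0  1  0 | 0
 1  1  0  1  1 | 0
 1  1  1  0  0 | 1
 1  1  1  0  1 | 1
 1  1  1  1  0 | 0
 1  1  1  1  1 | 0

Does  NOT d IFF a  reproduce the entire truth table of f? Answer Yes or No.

Yes

Check the formula against f row by row:
  a=0, b=0, c=0, d=0, e=0: formula gives 0, f = 0 ✓
  a=0, b=0, c=0, d=0, e=1: formula gives 0, f = 0 ✓
  a=0, b=0, c=0, d=1, e=0: formula gives 1, f = 1 ✓
  a=0, b=0, c=0, d=1, e=1: formula gives 1, f = 1 ✓
  … (the remaining 28 rows also agree.)
All 32 rows match — the expression computes f exactly.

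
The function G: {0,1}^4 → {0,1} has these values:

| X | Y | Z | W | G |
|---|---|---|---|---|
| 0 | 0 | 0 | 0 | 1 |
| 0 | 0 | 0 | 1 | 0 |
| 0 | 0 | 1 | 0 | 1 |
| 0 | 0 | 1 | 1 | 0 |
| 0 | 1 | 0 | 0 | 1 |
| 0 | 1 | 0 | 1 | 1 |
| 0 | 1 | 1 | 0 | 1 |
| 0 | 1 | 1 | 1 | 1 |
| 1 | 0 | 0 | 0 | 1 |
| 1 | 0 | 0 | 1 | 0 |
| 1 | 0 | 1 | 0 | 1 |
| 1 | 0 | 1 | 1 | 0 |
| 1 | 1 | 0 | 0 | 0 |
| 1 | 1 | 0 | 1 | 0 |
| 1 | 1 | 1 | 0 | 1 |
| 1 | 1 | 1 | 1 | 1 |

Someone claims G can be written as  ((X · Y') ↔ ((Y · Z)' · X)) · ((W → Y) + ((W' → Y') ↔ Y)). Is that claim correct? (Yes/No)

Evaluate ((X · Y') ↔ ((Y · Z)' · X)) · ((W → Y) + ((W' → Y') ↔ Y)) on each row and compare to G:
  X=0, Y=0, Z=0, W=0: formula gives 1, G = 1 ✓
  X=0, Y=0, Z=0, W=1: formula gives 0, G = 0 ✓
  X=0, Y=0, Z=1, W=0: formula gives 1, G = 1 ✓
  X=0, Y=0, Z=1, W=1: formula gives 0, G = 0 ✓
  … (the remaining 12 rows also agree.)
All 16 rows match — the expression computes G exactly.

Yes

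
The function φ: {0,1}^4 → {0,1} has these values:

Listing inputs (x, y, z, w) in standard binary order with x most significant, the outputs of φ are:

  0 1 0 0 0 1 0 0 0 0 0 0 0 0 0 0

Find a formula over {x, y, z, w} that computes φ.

Collect the rows where φ=1 — (0,0,0,1), (0,1,0,1) — and write one minterm per row: ¬x·¬y·¬z·w, ¬x·y·¬z·w. Their union (logical OR) reproduces the table exactly.

φ(x, y, z, w) = (((x' · y') · z') · w) + (((x' · y) · z') · w)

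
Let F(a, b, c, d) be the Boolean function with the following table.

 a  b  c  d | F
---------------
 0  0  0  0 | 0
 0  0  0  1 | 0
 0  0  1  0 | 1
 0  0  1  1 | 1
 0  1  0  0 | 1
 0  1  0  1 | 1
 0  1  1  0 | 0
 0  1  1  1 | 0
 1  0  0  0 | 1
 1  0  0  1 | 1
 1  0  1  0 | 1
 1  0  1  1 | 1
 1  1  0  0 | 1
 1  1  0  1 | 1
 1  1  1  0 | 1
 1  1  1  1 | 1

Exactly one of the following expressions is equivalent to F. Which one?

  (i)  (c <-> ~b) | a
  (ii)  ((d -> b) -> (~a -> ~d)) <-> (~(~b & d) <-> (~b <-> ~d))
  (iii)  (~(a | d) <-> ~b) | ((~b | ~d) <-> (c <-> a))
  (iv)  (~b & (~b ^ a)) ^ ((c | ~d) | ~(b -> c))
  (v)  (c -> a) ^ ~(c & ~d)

(ii) disagrees with F on (0,0,0,0) (formula → 1, table → 0); rule it out.
(iii) disagrees with F on (0,0,0,0) (formula → 1, table → 0); rule it out.
(iv) disagrees with F on (0,0,0,1) (formula → 1, table → 0); rule it out.
(v) disagrees with F on (0,0,1,0) (formula → 0, table → 1); rule it out.
Only (i) survives; checking it on all 16 rows confirms it matches F.

i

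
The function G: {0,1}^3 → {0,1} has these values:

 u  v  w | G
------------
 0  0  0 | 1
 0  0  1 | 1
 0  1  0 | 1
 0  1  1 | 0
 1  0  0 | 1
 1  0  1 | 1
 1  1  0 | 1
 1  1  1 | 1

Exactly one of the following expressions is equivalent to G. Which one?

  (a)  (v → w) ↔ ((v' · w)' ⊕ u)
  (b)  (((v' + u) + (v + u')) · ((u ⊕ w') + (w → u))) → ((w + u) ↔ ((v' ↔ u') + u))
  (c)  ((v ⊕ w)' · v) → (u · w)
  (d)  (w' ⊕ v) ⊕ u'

c

(a): at (0,0,1) it gives 0, but G = 1 — eliminated.
(b): at (0,0,0) it gives 0, but G = 1 — eliminated.
(d): at (0,0,0) it gives 0, but G = 1 — eliminated.
That leaves (c). Evaluating it on every row reproduces the table of G exactly.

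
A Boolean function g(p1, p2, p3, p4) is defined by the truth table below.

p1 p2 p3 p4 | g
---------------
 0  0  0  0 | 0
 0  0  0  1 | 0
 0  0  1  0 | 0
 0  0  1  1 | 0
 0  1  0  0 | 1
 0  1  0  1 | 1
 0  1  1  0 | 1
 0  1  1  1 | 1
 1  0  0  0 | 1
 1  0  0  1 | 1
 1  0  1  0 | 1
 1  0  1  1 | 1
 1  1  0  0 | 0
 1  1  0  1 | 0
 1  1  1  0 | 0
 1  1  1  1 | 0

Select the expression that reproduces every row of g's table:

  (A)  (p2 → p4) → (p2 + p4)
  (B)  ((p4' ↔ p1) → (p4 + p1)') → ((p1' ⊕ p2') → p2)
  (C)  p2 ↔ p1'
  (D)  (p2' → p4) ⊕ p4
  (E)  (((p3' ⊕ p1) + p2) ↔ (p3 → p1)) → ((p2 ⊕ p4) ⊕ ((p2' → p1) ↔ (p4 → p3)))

C

(A) fails at (0,0,0,1): the formula yields 1, g is 0.
(B) fails at (0,0,0,0): the formula yields 1, g is 0.
(D) fails at (0,1,0,1): the formula yields 0, g is 1.
(E) fails at (0,0,1,1): the formula yields 1, g is 0.
That leaves (C). Evaluating it on every row reproduces the table of g exactly.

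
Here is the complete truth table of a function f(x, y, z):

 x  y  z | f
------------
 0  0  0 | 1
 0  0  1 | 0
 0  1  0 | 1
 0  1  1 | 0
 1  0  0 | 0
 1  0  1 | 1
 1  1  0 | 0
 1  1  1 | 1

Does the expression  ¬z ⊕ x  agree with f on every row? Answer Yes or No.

Test each input against both f and the formula:
  x=0, y=0, z=0: formula gives 1, f = 1 ✓
  x=0, y=0, z=1: formula gives 0, f = 0 ✓
  x=0, y=1, z=0: formula gives 1, f = 1 ✓
  x=0, y=1, z=1: formula gives 0, f = 0 ✓
  x=1, y=0, z=0: formula gives 0, f = 0 ✓
  … (the remaining 3 rows also agree.)
No disagreement on any input; they are logically equivalent.

Yes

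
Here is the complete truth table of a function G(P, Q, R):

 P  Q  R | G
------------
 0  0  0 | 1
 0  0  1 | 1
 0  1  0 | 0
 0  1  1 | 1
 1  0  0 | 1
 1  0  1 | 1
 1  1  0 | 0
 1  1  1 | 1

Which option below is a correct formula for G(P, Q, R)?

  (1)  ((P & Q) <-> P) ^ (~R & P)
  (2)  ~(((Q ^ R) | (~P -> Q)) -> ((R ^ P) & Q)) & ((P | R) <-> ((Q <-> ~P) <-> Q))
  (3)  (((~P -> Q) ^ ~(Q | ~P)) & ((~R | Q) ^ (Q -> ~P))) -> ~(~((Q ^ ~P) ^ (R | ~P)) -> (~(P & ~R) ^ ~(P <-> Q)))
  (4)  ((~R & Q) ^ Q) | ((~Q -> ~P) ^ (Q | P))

4

(1) disagrees with G on (0,1,0) (formula → 1, table → 0); rule it out.
(2) disagrees with G on (0,0,0) (formula → 0, table → 1); rule it out.
(3) disagrees with G on (0,1,0) (formula → 1, table → 0); rule it out.
That leaves (4). Evaluating it on every row reproduces the table of G exactly.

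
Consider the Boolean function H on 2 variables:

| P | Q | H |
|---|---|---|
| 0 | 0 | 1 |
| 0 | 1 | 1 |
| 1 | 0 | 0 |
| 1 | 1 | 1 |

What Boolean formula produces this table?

H(P, Q) = P -> Q

This is P → Q (false only at 1,0).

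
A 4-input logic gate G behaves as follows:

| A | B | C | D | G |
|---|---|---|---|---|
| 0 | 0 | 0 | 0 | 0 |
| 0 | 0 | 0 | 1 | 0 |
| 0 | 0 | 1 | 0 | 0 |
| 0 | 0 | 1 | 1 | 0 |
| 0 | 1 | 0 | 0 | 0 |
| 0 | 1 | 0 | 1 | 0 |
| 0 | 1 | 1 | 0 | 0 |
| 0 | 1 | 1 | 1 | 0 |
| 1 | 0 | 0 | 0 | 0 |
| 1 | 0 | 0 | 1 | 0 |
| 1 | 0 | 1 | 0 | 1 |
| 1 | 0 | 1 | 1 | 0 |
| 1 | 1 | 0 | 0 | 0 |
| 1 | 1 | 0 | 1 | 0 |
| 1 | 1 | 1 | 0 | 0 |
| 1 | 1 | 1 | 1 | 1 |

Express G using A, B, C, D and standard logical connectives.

The 1-rows are (1,0,1,0), (1,1,1,1). Each contributes one minterm — A·¬B·C·¬D; A·B·C·D — and their disjunction is a sum-of-products form of G.

G(A, B, C, D) = (((A & ~B) & C) & ~D) | (((A & B) & C) & D)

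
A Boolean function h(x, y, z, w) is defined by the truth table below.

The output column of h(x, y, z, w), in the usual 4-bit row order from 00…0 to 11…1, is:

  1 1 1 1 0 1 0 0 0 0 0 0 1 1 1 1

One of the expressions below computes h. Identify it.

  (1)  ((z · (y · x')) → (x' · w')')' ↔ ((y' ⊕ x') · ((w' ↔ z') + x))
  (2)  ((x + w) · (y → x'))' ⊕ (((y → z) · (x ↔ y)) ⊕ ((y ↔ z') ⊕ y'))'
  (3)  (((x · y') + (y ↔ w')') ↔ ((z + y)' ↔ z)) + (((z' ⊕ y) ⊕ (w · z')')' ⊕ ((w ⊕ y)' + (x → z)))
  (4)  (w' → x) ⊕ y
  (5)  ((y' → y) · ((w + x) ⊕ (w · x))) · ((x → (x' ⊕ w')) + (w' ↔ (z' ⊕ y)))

1

(2): at (0,0,0,0) it gives 0, but h = 1 — eliminated.
(3): at (0,0,0,0) it gives 0, but h = 1 — eliminated.
(4): at (0,0,0,0) it gives 0, but h = 1 — eliminated.
(5): at (0,0,0,0) it gives 0, but h = 1 — eliminated.
Only (1) survives; checking it on all 16 rows confirms it matches h.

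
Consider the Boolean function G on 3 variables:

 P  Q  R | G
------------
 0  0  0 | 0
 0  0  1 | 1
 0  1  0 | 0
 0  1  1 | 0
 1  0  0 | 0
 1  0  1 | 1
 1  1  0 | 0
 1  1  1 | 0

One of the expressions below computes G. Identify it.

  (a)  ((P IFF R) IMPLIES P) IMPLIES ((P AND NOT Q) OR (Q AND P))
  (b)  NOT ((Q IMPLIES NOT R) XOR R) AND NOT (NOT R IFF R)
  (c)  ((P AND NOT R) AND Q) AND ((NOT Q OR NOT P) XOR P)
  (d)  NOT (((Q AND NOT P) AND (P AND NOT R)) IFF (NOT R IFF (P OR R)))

(a): at (0,0,0) it gives 1, but G = 0 — eliminated.
(c): at (0,0,1) it gives 0, but G = 1 — eliminated.
(d): at (0,0,1) it gives 0, but G = 1 — eliminated.
Only (b) survives; checking it on all 8 rows confirms it matches G.

b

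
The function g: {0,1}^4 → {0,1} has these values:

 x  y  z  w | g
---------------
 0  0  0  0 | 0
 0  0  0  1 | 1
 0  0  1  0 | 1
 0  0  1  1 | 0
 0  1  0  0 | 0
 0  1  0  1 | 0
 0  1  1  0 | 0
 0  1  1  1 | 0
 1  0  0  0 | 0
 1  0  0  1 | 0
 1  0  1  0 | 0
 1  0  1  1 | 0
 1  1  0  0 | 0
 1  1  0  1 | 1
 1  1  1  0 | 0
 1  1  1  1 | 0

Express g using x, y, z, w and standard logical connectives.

The 1-rows are (0,0,0,1), (0,0,1,0), (1,1,0,1). Each contributes one minterm — ¬x·¬y·¬z·w; ¬x·¬y·z·¬w; x·y·¬z·w — and their disjunction is a sum-of-products form of g.

g(x, y, z, w) = ((((NOT x AND NOT y) AND NOT z) AND w) OR (((NOT x AND NOT y) AND z) AND NOT w)) OR (((x AND y) AND NOT z) AND w)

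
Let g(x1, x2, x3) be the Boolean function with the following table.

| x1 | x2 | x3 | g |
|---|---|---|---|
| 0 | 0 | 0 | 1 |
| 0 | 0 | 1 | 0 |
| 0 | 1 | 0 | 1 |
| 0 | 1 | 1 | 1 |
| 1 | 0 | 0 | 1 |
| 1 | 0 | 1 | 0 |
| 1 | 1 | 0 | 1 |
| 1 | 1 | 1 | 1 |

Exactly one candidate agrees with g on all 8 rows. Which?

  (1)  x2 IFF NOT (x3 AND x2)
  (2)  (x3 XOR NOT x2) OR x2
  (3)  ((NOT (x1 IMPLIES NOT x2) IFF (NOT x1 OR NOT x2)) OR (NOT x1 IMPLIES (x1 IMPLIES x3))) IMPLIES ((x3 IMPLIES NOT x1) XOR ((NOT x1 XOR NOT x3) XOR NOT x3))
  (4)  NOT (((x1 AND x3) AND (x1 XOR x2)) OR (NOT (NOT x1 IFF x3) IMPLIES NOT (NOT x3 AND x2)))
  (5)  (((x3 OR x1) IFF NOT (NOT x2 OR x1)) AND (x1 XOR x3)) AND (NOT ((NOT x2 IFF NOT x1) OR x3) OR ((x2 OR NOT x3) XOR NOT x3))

(1) disagrees with g on (0,0,0) (formula → 0, table → 1); rule it out.
(3) disagrees with g on (0,0,0) (formula → 0, table → 1); rule it out.
(4) disagrees with g on (0,0,0) (formula → 0, table → 1); rule it out.
(5) disagrees with g on (0,0,0) (formula → 0, table → 1); rule it out.
Only (2) survives; checking it on all 8 rows confirms it matches g.

2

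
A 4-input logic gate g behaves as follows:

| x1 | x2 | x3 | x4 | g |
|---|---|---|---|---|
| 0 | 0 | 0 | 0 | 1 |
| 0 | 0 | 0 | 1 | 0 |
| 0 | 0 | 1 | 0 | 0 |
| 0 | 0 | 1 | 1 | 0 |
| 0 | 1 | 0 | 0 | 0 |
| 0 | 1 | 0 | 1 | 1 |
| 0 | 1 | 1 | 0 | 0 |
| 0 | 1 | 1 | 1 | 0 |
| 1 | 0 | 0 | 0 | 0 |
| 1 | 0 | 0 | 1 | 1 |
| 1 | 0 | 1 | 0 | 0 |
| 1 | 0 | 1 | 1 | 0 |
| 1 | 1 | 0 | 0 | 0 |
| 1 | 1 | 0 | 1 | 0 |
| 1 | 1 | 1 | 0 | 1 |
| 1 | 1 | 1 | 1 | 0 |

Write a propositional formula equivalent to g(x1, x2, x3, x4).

Collect the rows where g=1 — (0,0,0,0), (0,1,0,1), (1,0,0,1), (1,1,1,0) — and write one minterm per row: ¬x1·¬x2·¬x3·¬x4, ¬x1·x2·¬x3·x4, x1·¬x2·¬x3·x4, x1·x2·x3·¬x4. Their union (logical OR) reproduces the table exactly.

g(x1, x2, x3, x4) = (((((x1' · x2') · x3') · x4') + (((x1' · x2) · x3') · x4)) + (((x1 · x2') · x3') · x4)) + (((x1 · x2) · x3) · x4')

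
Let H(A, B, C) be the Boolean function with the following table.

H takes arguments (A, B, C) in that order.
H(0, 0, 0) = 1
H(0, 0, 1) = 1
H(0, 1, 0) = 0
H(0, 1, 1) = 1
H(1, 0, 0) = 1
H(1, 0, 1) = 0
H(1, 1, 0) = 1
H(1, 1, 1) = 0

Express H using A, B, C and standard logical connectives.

H(A, B, C) = not ((((not A and B) and not C) or ((A and not B) and C)) or ((A and B) and C))

H is 0 on only 3 rows — (0,1,0), (1,0,1), (1,1,1). Writing each as a minterm (¬A·B·¬C, A·¬B·C, A·B·C) and OR-ing them characterizes exactly where H=0, so H is the negation of that disjunction.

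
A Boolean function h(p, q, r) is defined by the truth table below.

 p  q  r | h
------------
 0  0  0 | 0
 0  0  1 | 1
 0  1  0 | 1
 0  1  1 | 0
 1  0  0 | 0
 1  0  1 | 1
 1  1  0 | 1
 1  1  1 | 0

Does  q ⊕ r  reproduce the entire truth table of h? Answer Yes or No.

Check the formula against h row by row:
  p=0, q=0, r=0: formula gives 0, h = 0 ✓
  p=0, q=0, r=1: formula gives 1, h = 1 ✓
  p=0, q=1, r=0: formula gives 1, h = 1 ✓
  p=0, q=1, r=1: formula gives 0, h = 0 ✓
  p=1, q=0, r=0: formula gives 0, h = 0 ✓
  … (the remaining 3 rows also agree.)
All 8 rows match — the expression computes h exactly.

Yes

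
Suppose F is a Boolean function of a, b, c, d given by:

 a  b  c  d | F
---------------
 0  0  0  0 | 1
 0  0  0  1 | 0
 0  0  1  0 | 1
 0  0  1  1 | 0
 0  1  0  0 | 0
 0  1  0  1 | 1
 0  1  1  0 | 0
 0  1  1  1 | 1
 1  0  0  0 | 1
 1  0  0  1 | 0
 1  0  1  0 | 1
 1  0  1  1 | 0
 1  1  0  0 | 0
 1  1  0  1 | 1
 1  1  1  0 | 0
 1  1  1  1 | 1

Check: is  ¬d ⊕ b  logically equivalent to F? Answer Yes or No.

Yes

Evaluate ¬d ⊕ b on each row and compare to F:
  a=0, b=0, c=0, d=0: formula gives 1, F = 1 ✓
  a=0, b=0, c=0, d=1: formula gives 0, F = 0 ✓
  a=0, b=0, c=1, d=0: formula gives 1, F = 1 ✓
  a=0, b=0, c=1, d=1: formula gives 0, F = 0 ✓
  … (the remaining 12 rows also agree.)
No disagreement on any input; they are logically equivalent.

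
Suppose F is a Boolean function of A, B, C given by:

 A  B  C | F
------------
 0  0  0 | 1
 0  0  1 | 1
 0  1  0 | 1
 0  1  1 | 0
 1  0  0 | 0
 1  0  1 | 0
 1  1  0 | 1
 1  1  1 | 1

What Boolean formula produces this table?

F(A, B, C) = ~((((~A & B) & C) | ((A & ~B) & ~C)) | ((A & ~B) & C))

The 0-rows are (0,1,1), (1,0,0), (1,0,1). Take each as a conjunction (¬A·B·C, A·¬B·¬C, A·¬B·C), form their disjunction, and complement — that gives a formula that is 1 everywhere F is.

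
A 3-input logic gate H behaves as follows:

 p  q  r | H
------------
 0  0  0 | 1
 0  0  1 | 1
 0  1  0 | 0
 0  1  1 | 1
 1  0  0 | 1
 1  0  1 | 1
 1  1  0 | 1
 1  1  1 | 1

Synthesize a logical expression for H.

H is 0 on exactly one input, (0,1,0), whose minterm is ¬p·q·¬r. So H is the negation of that single conjunction.

H(p, q, r) = ((p' · q) · r')'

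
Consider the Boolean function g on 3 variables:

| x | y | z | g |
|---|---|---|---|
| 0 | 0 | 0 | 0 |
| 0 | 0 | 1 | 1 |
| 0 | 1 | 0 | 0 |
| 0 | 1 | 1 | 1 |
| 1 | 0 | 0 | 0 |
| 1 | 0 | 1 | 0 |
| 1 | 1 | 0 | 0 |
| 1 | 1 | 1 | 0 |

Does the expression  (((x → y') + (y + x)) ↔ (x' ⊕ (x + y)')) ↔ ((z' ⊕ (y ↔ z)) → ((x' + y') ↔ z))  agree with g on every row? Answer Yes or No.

No

Test each input against both g and the formula:
  x=0, y=0, z=0: formula gives 0, g = 0 ✓
  x=0, y=0, z=1: formula gives 0, but g = 1 ✗
Row (0,0,1) is a counterexample, so the formula is not equivalent to g.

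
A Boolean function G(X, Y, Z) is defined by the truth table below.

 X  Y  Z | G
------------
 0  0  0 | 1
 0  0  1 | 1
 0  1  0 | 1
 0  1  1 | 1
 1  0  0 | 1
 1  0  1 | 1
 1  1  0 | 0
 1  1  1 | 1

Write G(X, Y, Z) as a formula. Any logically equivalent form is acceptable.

G(X, Y, Z) = ~((X & Y) & ~Z)

G is 0 on exactly one input, (1,1,0), whose minterm is X·Y·¬Z. So G is the negation of that single conjunction.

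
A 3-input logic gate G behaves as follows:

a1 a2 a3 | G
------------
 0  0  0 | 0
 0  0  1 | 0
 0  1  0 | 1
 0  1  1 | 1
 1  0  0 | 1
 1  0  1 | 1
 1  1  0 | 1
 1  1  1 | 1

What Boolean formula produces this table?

G(a1, a2, a3) = NOT (((NOT a1 AND NOT a2) AND NOT a3) OR ((NOT a1 AND NOT a2) AND a3))

G is 0 on only 2 rows — (0,0,0), (0,0,1). Writing each as a minterm (¬a1·¬a2·¬a3, ¬a1·¬a2·a3) and OR-ing them characterizes exactly where G=0, so G is the negation of that disjunction.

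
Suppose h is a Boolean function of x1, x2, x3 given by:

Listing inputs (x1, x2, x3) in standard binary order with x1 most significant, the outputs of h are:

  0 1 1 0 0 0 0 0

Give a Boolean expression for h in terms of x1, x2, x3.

The 1-rows are (0,0,1), (0,1,0). Each contributes one minterm — ¬x1·¬x2·x3; ¬x1·x2·¬x3 — and their disjunction is a sum-of-products form of h.

h(x1, x2, x3) = ((not x1 and not x2) and x3) or ((not x1 and x2) and not x3)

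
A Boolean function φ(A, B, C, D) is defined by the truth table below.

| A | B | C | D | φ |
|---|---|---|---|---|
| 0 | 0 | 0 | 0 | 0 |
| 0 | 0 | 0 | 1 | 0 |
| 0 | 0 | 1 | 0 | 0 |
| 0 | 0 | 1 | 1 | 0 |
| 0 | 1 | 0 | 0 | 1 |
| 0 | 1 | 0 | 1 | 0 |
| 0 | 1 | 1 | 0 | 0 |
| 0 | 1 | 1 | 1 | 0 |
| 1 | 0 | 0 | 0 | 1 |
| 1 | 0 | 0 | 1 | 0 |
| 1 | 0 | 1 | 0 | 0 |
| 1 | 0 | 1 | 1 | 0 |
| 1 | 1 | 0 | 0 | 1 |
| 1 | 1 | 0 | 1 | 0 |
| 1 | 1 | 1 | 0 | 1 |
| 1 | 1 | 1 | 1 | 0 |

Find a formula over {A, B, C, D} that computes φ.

Collect the rows where φ=1 — (0,1,0,0), (1,0,0,0), (1,1,0,0), (1,1,1,0) — and write one minterm per row: ¬A·B·¬C·¬D, A·¬B·¬C·¬D, A·B·¬C·¬D, A·B·C·¬D. Their union (logical OR) reproduces the table exactly.

φ(A, B, C, D) = (((((¬A ∧ B) ∧ ¬C) ∧ ¬D) ∨ (((A ∧ ¬B) ∧ ¬C) ∧ ¬D)) ∨ (((A ∧ B) ∧ ¬C) ∧ ¬D)) ∨ (((A ∧ B) ∧ C) ∧ ¬D)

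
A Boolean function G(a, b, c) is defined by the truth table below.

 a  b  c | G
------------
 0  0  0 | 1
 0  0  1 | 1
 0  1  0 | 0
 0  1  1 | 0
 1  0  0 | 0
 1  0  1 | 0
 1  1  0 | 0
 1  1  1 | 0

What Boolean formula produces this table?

G(a, b, c) = ((a' · b') · c') + ((a' · b') · c)

The 1-rows are (0,0,0), (0,0,1). Each contributes one minterm — ¬a·¬b·¬c; ¬a·¬b·c — and their disjunction is a sum-of-products form of G.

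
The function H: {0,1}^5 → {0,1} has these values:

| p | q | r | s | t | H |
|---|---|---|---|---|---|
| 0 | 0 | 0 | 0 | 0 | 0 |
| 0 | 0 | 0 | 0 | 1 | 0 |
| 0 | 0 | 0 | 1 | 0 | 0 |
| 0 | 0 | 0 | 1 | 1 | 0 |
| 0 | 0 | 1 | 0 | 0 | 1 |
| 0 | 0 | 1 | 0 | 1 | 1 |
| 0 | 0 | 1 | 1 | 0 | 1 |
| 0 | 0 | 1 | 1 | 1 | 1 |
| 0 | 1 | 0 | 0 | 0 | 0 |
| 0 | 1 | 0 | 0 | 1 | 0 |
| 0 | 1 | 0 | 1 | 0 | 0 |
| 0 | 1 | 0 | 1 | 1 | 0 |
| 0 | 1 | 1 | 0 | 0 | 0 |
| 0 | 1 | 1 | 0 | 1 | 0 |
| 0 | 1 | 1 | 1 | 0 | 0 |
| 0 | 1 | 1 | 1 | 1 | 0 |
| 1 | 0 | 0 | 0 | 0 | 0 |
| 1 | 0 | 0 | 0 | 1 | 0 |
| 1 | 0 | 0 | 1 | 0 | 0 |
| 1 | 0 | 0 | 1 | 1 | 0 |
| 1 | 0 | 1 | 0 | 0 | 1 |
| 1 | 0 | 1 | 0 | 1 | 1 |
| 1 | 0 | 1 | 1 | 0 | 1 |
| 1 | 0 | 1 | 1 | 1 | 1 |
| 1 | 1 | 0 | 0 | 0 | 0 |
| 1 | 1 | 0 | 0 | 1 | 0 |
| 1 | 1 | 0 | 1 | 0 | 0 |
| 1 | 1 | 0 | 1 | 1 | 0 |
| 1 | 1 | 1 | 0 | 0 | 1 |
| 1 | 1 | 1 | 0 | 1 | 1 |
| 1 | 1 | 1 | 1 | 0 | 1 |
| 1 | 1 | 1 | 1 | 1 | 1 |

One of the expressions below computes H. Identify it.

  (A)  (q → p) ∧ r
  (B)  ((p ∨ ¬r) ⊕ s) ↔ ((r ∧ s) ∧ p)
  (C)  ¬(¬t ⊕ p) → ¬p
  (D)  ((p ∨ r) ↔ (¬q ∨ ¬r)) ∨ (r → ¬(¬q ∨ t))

(B) disagrees with H on (0,0,0,1,0) (formula → 1, table → 0); rule it out.
(C) disagrees with H on (0,0,0,0,0) (formula → 1, table → 0); rule it out.
(D) disagrees with H on (0,0,0,0,0) (formula → 1, table → 0); rule it out.
Only (A) survives; checking it on all 32 rows confirms it matches H.

A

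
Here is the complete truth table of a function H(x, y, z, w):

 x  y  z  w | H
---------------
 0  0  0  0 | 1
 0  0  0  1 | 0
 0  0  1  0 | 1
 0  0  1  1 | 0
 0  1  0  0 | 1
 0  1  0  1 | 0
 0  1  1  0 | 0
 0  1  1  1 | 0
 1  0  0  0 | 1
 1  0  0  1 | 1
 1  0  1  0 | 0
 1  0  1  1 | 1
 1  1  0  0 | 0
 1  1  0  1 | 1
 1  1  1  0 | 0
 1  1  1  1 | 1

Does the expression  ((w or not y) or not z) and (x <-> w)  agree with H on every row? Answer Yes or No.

Check the formula against H row by row:
  x=0, y=0, z=0, w=0: formula gives 1, H = 1 ✓
  x=0, y=0, z=0, w=1: formula gives 0, H = 0 ✓
  x=0, y=0, z=1, w=0: formula gives 1, H = 1 ✓
  x=0, y=0, z=1, w=1: formula gives 0, H = 0 ✓
  …
  x=1, y=0, z=0, w=0: formula gives 0, but H = 1 ✗
Since they disagree at (1,0,0,0), the expression is not a correct formula for H.

No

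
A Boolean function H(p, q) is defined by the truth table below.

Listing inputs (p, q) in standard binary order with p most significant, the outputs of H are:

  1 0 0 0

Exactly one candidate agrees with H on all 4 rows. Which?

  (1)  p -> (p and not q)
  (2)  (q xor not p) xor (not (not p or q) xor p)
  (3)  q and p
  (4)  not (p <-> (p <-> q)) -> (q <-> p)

2

(1) disagrees with H on (0,1) (formula → 1, table → 0); rule it out.
(3) disagrees with H on (0,0) (formula → 0, table → 1); rule it out.
(4) disagrees with H on (0,1) (formula → 1, table → 0); rule it out.
Only (2) survives; checking it on all 4 rows confirms it matches H.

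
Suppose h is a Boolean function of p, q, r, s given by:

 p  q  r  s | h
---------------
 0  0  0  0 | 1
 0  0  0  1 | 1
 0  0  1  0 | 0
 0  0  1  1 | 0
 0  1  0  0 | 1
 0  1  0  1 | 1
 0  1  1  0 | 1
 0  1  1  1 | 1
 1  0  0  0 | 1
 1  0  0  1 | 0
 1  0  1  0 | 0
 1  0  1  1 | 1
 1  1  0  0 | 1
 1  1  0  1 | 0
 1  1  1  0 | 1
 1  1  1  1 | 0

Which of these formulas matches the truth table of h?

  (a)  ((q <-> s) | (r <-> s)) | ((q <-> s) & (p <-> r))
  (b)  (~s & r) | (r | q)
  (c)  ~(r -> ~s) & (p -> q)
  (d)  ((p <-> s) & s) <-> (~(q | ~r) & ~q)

d

(a) disagrees with h on (0,0,0,1) (formula → 0, table → 1); rule it out.
(b) disagrees with h on (0,0,0,0) (formula → 0, table → 1); rule it out.
(c) disagrees with h on (0,0,0,0) (formula → 0, table → 1); rule it out.
(d) is the remaining candidate, and it agrees with h on all 16 inputs.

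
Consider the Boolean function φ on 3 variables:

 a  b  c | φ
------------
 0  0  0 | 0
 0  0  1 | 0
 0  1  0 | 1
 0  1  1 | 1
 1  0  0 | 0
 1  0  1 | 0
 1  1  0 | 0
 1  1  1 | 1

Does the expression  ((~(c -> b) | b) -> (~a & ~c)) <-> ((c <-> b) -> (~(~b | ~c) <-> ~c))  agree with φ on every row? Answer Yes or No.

Evaluate ((~(c -> b) | b) -> (~a & ~c)) <-> ((c <-> b) -> (~(~b | ~c) <-> ~c)) on each row and compare to φ:
  a=0, b=0, c=0: formula gives 0, φ = 0 ✓
  a=0, b=0, c=1: formula gives 0, φ = 0 ✓
  a=0, b=1, c=0: formula gives 1, φ = 1 ✓
  a=0, b=1, c=1: formula gives 1, φ = 1 ✓
  a=1, b=0, c=0: formula gives 0, φ = 0 ✓
  … (the remaining 3 rows also agree.)
All 8 rows match — the expression computes φ exactly.

Yes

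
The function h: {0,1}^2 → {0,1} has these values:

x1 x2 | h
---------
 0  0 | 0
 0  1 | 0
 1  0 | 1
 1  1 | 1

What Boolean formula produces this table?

The output simply equals x1.

h(x1, x2) = x1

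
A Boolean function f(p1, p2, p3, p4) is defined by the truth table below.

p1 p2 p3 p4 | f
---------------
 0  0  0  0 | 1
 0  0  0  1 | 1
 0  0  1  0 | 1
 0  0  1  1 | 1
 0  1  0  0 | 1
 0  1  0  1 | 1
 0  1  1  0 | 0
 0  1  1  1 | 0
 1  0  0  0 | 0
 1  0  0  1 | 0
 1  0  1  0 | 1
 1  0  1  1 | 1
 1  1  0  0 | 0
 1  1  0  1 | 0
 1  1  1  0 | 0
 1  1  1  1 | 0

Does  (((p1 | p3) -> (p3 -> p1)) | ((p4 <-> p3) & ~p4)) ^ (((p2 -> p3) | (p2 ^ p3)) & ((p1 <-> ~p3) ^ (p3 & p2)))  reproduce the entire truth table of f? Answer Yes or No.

Yes

Test each input against both f and the formula:
  p1=0, p2=0, p3=0, p4=0: formula gives 1, f = 1 ✓
  p1=0, p2=0, p3=0, p4=1: formula gives 1, f = 1 ✓
  p1=0, p2=0, p3=1, p4=0: formula gives 1, f = 1 ✓
  p1=0, p2=0, p3=1, p4=1: formula gives 1, f = 1 ✓
  …and likewise for the remaining 12 rows.
All 16 rows match — the expression computes f exactly.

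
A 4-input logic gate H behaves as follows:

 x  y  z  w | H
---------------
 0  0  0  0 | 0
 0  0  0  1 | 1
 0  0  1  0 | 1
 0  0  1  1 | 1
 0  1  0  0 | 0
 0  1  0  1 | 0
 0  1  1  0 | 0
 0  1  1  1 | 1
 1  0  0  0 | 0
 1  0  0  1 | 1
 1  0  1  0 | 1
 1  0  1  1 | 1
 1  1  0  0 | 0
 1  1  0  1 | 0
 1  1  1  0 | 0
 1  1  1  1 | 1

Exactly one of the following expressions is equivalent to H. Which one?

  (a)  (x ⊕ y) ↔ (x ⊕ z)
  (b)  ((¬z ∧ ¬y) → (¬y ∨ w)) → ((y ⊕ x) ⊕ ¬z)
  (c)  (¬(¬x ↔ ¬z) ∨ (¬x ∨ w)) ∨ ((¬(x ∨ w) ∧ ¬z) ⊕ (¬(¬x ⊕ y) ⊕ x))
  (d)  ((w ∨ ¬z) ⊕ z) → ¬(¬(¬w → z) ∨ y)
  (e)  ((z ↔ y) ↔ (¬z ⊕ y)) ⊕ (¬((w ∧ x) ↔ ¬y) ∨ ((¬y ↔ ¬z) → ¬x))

(a) disagrees with H on (0,0,0,0) (formula → 1, table → 0); rule it out.
(b) disagrees with H on (0,0,0,0) (formula → 1, table → 0); rule it out.
(c) disagrees with H on (0,0,0,0) (formula → 1, table → 0); rule it out.
(e) disagrees with H on (0,0,0,1) (formula → 0, table → 1); rule it out.
Only (d) survives; checking it on all 16 rows confirms it matches H.

d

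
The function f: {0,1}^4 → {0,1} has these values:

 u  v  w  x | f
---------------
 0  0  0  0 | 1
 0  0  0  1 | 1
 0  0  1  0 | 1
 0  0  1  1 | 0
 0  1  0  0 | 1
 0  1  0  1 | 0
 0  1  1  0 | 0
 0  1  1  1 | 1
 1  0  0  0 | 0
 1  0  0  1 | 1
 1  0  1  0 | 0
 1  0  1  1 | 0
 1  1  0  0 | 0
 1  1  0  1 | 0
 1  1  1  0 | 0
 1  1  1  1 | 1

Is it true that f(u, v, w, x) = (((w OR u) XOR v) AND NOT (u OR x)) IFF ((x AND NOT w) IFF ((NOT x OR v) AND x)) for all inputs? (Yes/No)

No

Evaluate (((w OR u) XOR v) AND NOT (u OR x)) IFF ((x AND NOT w) IFF ((NOT x OR v) AND x)) on each row and compare to f:
  u=0, v=0, w=0, x=0: formula gives 0, but f = 1 ✗
A single disagreement suffices: at (0,0,0,0) they differ, so the formula does not compute f.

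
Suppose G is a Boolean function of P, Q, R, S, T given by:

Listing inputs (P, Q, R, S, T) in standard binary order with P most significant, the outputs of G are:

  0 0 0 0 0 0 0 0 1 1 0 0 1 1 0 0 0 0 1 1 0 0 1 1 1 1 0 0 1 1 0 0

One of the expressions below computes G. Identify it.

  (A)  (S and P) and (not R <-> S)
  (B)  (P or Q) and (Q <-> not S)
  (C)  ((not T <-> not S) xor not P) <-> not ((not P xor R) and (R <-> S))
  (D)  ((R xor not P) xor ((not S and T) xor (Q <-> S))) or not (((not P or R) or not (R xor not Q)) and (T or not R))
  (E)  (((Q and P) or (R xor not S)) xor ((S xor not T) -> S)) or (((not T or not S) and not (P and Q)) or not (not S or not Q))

B

(A): at (0,1,0,0,0) it gives 0, but G = 1 — eliminated.
(C): at (0,0,0,0,0) it gives 1, but G = 0 — eliminated.
(D): at (0,0,0,0,1) it gives 1, but G = 0 — eliminated.
(E): at (0,0,0,0,0) it gives 1, but G = 0 — eliminated.
(B) is the remaining candidate, and it agrees with G on all 32 inputs.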